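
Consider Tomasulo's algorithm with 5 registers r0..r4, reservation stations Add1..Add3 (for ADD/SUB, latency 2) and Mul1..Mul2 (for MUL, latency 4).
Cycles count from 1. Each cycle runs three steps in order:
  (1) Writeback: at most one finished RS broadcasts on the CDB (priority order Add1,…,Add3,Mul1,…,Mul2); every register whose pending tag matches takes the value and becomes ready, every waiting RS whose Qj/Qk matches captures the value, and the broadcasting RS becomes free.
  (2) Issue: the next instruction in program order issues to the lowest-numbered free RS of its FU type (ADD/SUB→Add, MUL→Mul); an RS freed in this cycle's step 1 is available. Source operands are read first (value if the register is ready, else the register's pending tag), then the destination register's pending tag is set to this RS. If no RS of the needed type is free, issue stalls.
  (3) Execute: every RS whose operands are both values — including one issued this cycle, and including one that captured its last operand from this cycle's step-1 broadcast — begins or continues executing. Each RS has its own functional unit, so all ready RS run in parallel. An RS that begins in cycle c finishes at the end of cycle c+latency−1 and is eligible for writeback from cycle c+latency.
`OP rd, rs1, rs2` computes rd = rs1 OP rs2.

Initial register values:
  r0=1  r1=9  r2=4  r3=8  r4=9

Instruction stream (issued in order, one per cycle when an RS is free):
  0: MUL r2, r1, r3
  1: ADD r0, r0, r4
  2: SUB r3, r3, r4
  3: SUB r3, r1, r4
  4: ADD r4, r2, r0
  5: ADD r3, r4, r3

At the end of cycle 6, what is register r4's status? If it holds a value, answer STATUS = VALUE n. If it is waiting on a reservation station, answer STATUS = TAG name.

c1: issue MUL r2<-Mul1 | r0:1,r1:9,r2:Mul1,r3:8,r4:9
c2: issue ADD r0<-Add1 | r0:Add1,r1:9,r2:Mul1,r3:8,r4:9
c3: issue SUB r3<-Add2 | r0:Add1,r1:9,r2:Mul1,r3:Add2,r4:9
c4: CDB Add1=10; issue SUB r3<-Add1 | r0:10,r1:9,r2:Mul1,r3:Add1,r4:9
c5: CDB Add2=-1; issue ADD r4<-Add2 | r0:10,r1:9,r2:Mul1,r3:Add1,r4:Add2
c6: CDB Add1=0; issue ADD r3<-Add1 | r0:10,r1:9,r2:Mul1,r3:Add1,r4:Add2

STATUS = TAG Add2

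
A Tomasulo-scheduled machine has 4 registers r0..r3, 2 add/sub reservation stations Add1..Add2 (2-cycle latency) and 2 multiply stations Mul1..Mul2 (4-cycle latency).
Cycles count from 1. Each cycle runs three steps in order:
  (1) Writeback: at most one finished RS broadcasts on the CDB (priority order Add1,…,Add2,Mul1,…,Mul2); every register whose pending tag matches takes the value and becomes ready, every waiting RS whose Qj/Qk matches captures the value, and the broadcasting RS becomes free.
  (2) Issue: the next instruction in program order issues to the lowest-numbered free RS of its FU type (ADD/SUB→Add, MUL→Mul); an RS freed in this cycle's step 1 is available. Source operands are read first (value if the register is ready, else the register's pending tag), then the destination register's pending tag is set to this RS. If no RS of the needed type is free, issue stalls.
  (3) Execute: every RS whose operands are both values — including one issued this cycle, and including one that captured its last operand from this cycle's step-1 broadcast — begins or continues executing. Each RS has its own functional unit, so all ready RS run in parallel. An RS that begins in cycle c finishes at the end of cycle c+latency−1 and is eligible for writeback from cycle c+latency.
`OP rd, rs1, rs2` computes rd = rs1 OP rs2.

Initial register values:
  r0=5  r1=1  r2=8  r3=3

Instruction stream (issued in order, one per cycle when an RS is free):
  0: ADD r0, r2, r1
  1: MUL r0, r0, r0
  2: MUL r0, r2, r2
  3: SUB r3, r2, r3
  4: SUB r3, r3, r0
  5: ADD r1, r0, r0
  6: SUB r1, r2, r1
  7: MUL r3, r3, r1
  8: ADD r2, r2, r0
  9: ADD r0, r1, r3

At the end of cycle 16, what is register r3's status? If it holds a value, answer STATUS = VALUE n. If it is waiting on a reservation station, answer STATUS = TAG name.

cycle 1: issue ADD r0<-Add1 // r0:Add1,r1:1,r2:8,r3:3
cycle 2: issue MUL r0<-Mul1 // r0:Mul1,r1:1,r2:8,r3:3
cycle 3: CDB Add1=9; issue MUL r0<-Mul2 // r0:Mul2,r1:1,r2:8,r3:3
cycle 4: issue SUB r3<-Add1 // r0:Mul2,r1:1,r2:8,r3:Add1
cycle 5: issue SUB r3<-Add2 // r0:Mul2,r1:1,r2:8,r3:Add2
cycle 6: CDB Add1=5; issue ADD r1<-Add1 // r0:Mul2,r1:Add1,r2:8,r3:Add2
cycle 7: CDB Mul1=81; stall // r0:Mul2,r1:Add1,r2:8,r3:Add2
cycle 8: CDB Mul2=64; stall // r0:64,r1:Add1,r2:8,r3:Add2
cycle 9: stall // r0:64,r1:Add1,r2:8,r3:Add2
cycle 10: CDB Add1=128; issue SUB r1<-Add1 // r0:64,r1:Add1,r2:8,r3:Add2
cycle 11: CDB Add2=-59; issue MUL r3<-Mul1 // r0:64,r1:Add1,r2:8,r3:Mul1
cycle 12: CDB Add1=-120; issue ADD r2<-Add1 // r0:64,r1:-120,r2:Add1,r3:Mul1
cycle 13: issue ADD r0<-Add2 // r0:Add2,r1:-120,r2:Add1,r3:Mul1
cycle 14: CDB Add1=72 // r0:Add2,r1:-120,r2:72,r3:Mul1
cycle 15: - // r0:Add2,r1:-120,r2:72,r3:Mul1
cycle 16: CDB Mul1=7080 // r0:Add2,r1:-120,r2:72,r3:7080

STATUS = VALUE 7080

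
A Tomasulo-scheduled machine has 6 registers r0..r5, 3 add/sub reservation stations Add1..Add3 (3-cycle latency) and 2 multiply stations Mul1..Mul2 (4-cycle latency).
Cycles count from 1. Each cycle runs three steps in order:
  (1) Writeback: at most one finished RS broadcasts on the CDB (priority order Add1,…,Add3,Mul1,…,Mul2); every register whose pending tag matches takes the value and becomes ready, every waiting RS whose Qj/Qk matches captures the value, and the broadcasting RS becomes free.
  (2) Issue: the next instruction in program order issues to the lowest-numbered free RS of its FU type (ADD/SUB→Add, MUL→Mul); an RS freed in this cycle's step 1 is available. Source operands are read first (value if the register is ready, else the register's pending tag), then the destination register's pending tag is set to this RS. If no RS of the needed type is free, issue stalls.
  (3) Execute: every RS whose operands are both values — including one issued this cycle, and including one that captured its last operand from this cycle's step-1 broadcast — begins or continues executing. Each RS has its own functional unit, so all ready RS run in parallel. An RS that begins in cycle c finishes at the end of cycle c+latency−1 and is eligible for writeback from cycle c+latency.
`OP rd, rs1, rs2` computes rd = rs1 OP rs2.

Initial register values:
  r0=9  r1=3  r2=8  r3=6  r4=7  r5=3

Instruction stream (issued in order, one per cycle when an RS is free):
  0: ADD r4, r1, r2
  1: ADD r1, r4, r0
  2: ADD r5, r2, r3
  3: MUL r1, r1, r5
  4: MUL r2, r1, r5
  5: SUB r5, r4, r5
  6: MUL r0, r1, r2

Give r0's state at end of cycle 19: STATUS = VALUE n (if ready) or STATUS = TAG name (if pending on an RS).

STATUS = VALUE 1097600

cycle 1: issue ADD r4<-Add1 // r0:9,r1:3,r2:8,r3:6,r4:Add1,r5:3
cycle 2: issue ADD r1<-Add2 // r0:9,r1:Add2,r2:8,r3:6,r4:Add1,r5:3
cycle 3: issue ADD r5<-Add3 // r0:9,r1:Add2,r2:8,r3:6,r4:Add1,r5:Add3
cycle 4: CDB Add1=11; issue MUL r1<-Mul1 // r0:9,r1:Mul1,r2:8,r3:6,r4:11,r5:Add3
cycle 5: issue MUL r2<-Mul2 // r0:9,r1:Mul1,r2:Mul2,r3:6,r4:11,r5:Add3
cycle 6: CDB Add3=14; issue SUB r5<-Add1 // r0:9,r1:Mul1,r2:Mul2,r3:6,r4:11,r5:Add1
cycle 7: CDB Add2=20; stall // r0:9,r1:Mul1,r2:Mul2,r3:6,r4:11,r5:Add1
cycle 8: stall // r0:9,r1:Mul1,r2:Mul2,r3:6,r4:11,r5:Add1
cycle 9: CDB Add1=-3; stall // r0:9,r1:Mul1,r2:Mul2,r3:6,r4:11,r5:-3
cycle 10: stall // r0:9,r1:Mul1,r2:Mul2,r3:6,r4:11,r5:-3
cycle 11: CDB Mul1=280; issue MUL r0<-Mul1 // r0:Mul1,r1:280,r2:Mul2,r3:6,r4:11,r5:-3
cycle 12: - // r0:Mul1,r1:280,r2:Mul2,r3:6,r4:11,r5:-3
cycle 13: - // r0:Mul1,r1:280,r2:Mul2,r3:6,r4:11,r5:-3
cycle 14: - // r0:Mul1,r1:280,r2:Mul2,r3:6,r4:11,r5:-3
cycle 15: CDB Mul2=3920 // r0:Mul1,r1:280,r2:3920,r3:6,r4:11,r5:-3
cycle 16: - // r0:Mul1,r1:280,r2:3920,r3:6,r4:11,r5:-3
cycle 17: - // r0:Mul1,r1:280,r2:3920,r3:6,r4:11,r5:-3
cycle 18: - // r0:Mul1,r1:280,r2:3920,r3:6,r4:11,r5:-3
cycle 19: CDB Mul1=1097600 // r0:1097600,r1:280,r2:3920,r3:6,r4:11,r5:-3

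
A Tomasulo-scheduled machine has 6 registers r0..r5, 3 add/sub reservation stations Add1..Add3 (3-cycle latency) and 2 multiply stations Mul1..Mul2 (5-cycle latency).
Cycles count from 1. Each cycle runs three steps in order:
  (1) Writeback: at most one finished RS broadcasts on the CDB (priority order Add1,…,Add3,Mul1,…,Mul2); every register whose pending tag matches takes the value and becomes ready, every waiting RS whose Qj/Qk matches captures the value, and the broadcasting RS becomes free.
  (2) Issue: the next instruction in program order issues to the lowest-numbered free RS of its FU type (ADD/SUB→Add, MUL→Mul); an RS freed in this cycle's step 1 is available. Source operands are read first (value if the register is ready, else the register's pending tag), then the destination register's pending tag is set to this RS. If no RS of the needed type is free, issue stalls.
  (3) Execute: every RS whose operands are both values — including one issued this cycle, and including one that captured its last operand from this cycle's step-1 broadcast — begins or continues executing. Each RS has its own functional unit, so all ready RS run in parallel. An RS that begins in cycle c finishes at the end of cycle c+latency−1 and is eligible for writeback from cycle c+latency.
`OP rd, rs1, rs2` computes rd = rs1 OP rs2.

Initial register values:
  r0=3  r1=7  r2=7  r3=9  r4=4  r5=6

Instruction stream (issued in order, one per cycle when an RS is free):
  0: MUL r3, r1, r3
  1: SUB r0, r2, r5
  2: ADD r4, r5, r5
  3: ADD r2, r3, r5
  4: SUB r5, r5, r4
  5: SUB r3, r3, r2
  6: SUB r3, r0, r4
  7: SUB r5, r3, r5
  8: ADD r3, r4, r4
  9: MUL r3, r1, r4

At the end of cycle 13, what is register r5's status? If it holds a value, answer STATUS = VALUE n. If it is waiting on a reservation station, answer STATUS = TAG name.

cycle 1: issue MUL r3<-Mul1 // r0:3,r1:7,r2:7,r3:Mul1,r4:4,r5:6
cycle 2: issue SUB r0<-Add1 // r0:Add1,r1:7,r2:7,r3:Mul1,r4:4,r5:6
cycle 3: issue ADD r4<-Add2 // r0:Add1,r1:7,r2:7,r3:Mul1,r4:Add2,r5:6
cycle 4: issue ADD r2<-Add3 // r0:Add1,r1:7,r2:Add3,r3:Mul1,r4:Add2,r5:6
cycle 5: CDB Add1=1; issue SUB r5<-Add1 // r0:1,r1:7,r2:Add3,r3:Mul1,r4:Add2,r5:Add1
cycle 6: CDB Add2=12; issue SUB r3<-Add2 // r0:1,r1:7,r2:Add3,r3:Add2,r4:12,r5:Add1
cycle 7: CDB Mul1=63; stall // r0:1,r1:7,r2:Add3,r3:Add2,r4:12,r5:Add1
cycle 8: stall // r0:1,r1:7,r2:Add3,r3:Add2,r4:12,r5:Add1
cycle 9: CDB Add1=-6; issue SUB r3<-Add1 // r0:1,r1:7,r2:Add3,r3:Add1,r4:12,r5:-6
cycle 10: CDB Add3=69; issue SUB r5<-Add3 // r0:1,r1:7,r2:69,r3:Add1,r4:12,r5:Add3
cycle 11: stall // r0:1,r1:7,r2:69,r3:Add1,r4:12,r5:Add3
cycle 12: CDB Add1=-11; issue ADD r3<-Add1 // r0:1,r1:7,r2:69,r3:Add1,r4:12,r5:Add3
cycle 13: CDB Add2=-6; issue MUL r3<-Mul1 // r0:1,r1:7,r2:69,r3:Mul1,r4:12,r5:Add3

STATUS = TAG Add3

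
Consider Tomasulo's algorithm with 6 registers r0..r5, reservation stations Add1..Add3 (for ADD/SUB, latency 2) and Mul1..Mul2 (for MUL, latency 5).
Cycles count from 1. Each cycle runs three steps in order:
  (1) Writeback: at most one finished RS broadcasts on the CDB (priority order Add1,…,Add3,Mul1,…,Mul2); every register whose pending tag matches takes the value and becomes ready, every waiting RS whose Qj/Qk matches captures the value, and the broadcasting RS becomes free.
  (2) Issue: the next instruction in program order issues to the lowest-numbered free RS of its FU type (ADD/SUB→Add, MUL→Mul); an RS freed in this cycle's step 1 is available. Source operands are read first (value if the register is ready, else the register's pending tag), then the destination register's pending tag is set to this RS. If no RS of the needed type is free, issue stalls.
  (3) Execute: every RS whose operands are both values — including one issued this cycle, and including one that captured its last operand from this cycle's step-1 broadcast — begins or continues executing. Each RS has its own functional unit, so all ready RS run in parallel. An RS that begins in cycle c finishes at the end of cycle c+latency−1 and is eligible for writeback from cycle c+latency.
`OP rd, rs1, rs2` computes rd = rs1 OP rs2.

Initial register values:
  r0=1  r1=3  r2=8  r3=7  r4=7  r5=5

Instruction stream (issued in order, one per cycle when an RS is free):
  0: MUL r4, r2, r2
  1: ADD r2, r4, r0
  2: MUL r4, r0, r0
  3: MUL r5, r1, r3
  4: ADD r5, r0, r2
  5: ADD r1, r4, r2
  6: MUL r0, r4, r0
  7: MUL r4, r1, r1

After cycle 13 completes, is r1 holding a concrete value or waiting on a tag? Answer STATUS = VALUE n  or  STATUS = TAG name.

c1: issue MUL r4<-Mul1 | r0:1,r1:3,r2:8,r3:7,r4:Mul1,r5:5
c2: issue ADD r2<-Add1 | r0:1,r1:3,r2:Add1,r3:7,r4:Mul1,r5:5
c3: issue MUL r4<-Mul2 | r0:1,r1:3,r2:Add1,r3:7,r4:Mul2,r5:5
c4: stall | r0:1,r1:3,r2:Add1,r3:7,r4:Mul2,r5:5
c5: stall | r0:1,r1:3,r2:Add1,r3:7,r4:Mul2,r5:5
c6: CDB Mul1=64; issue MUL r5<-Mul1 | r0:1,r1:3,r2:Add1,r3:7,r4:Mul2,r5:Mul1
c7: issue ADD r5<-Add2 | r0:1,r1:3,r2:Add1,r3:7,r4:Mul2,r5:Add2
c8: CDB Add1=65; issue ADD r1<-Add1 | r0:1,r1:Add1,r2:65,r3:7,r4:Mul2,r5:Add2
c9: CDB Mul2=1; issue MUL r0<-Mul2 | r0:Mul2,r1:Add1,r2:65,r3:7,r4:1,r5:Add2
c10: CDB Add2=66; stall | r0:Mul2,r1:Add1,r2:65,r3:7,r4:1,r5:66
c11: CDB Add1=66; stall | r0:Mul2,r1:66,r2:65,r3:7,r4:1,r5:66
c12: CDB Mul1=21; issue MUL r4<-Mul1 | r0:Mul2,r1:66,r2:65,r3:7,r4:Mul1,r5:66
c13: - | r0:Mul2,r1:66,r2:65,r3:7,r4:Mul1,r5:66

STATUS = VALUE 66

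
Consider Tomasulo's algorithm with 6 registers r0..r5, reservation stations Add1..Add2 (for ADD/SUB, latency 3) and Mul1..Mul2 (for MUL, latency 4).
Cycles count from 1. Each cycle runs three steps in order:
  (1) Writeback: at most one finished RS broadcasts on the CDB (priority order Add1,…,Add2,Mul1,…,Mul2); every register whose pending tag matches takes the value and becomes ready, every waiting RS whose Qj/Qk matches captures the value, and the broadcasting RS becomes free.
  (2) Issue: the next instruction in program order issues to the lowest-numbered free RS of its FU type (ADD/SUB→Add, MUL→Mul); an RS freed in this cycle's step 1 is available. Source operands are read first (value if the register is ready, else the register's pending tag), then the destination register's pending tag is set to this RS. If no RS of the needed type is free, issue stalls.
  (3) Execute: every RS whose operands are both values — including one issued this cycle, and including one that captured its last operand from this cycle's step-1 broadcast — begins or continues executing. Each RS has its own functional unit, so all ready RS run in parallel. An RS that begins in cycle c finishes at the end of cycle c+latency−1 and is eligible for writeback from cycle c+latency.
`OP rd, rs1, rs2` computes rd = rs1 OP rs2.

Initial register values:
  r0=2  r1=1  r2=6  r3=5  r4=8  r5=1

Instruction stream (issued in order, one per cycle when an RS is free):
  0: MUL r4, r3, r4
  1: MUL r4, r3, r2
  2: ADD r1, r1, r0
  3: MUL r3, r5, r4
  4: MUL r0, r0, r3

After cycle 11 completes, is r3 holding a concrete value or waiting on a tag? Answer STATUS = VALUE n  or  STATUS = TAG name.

STATUS = VALUE 30

c1: issue MUL r4<-Mul1 | r0:2,r1:1,r2:6,r3:5,r4:Mul1,r5:1
c2: issue MUL r4<-Mul2 | r0:2,r1:1,r2:6,r3:5,r4:Mul2,r5:1
c3: issue ADD r1<-Add1 | r0:2,r1:Add1,r2:6,r3:5,r4:Mul2,r5:1
c4: stall | r0:2,r1:Add1,r2:6,r3:5,r4:Mul2,r5:1
c5: CDB Mul1=40; issue MUL r3<-Mul1 | r0:2,r1:Add1,r2:6,r3:Mul1,r4:Mul2,r5:1
c6: CDB Add1=3; stall | r0:2,r1:3,r2:6,r3:Mul1,r4:Mul2,r5:1
c7: CDB Mul2=30; issue MUL r0<-Mul2 | r0:Mul2,r1:3,r2:6,r3:Mul1,r4:30,r5:1
c8: - | r0:Mul2,r1:3,r2:6,r3:Mul1,r4:30,r5:1
c9: - | r0:Mul2,r1:3,r2:6,r3:Mul1,r4:30,r5:1
c10: - | r0:Mul2,r1:3,r2:6,r3:Mul1,r4:30,r5:1
c11: CDB Mul1=30 | r0:Mul2,r1:3,r2:6,r3:30,r4:30,r5:1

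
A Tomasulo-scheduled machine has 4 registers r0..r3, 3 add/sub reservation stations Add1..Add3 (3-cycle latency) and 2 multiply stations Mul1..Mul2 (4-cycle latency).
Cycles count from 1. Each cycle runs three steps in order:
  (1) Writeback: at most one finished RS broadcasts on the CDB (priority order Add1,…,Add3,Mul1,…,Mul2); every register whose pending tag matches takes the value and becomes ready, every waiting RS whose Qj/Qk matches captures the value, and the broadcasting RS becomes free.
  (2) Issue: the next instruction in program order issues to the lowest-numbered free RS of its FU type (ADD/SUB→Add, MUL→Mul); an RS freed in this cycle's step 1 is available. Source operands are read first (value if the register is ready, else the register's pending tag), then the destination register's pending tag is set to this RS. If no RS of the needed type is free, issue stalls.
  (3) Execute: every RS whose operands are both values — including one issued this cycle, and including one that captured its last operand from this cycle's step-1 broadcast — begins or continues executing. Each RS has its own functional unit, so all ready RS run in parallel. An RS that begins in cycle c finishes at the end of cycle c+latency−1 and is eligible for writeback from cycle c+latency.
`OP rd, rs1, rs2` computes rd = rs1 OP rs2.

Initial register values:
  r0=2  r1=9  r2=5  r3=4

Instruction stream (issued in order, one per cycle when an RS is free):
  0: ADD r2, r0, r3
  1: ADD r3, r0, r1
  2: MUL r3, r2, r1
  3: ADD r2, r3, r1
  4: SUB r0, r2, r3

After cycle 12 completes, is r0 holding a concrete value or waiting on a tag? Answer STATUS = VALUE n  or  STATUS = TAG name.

cycle 1: issue ADD r2<-Add1 // r0:2,r1:9,r2:Add1,r3:4
cycle 2: issue ADD r3<-Add2 // r0:2,r1:9,r2:Add1,r3:Add2
cycle 3: issue MUL r3<-Mul1 // r0:2,r1:9,r2:Add1,r3:Mul1
cycle 4: CDB Add1=6; issue ADD r2<-Add1 // r0:2,r1:9,r2:Add1,r3:Mul1
cycle 5: CDB Add2=11; issue SUB r0<-Add2 // r0:Add2,r1:9,r2:Add1,r3:Mul1
cycle 6: - // r0:Add2,r1:9,r2:Add1,r3:Mul1
cycle 7: - // r0:Add2,r1:9,r2:Add1,r3:Mul1
cycle 8: CDB Mul1=54 // r0:Add2,r1:9,r2:Add1,r3:54
cycle 9: - // r0:Add2,r1:9,r2:Add1,r3:54
cycle 10: - // r0:Add2,r1:9,r2:Add1,r3:54
cycle 11: CDB Add1=63 // r0:Add2,r1:9,r2:63,r3:54
cycle 12: - // r0:Add2,r1:9,r2:63,r3:54

STATUS = TAG Add2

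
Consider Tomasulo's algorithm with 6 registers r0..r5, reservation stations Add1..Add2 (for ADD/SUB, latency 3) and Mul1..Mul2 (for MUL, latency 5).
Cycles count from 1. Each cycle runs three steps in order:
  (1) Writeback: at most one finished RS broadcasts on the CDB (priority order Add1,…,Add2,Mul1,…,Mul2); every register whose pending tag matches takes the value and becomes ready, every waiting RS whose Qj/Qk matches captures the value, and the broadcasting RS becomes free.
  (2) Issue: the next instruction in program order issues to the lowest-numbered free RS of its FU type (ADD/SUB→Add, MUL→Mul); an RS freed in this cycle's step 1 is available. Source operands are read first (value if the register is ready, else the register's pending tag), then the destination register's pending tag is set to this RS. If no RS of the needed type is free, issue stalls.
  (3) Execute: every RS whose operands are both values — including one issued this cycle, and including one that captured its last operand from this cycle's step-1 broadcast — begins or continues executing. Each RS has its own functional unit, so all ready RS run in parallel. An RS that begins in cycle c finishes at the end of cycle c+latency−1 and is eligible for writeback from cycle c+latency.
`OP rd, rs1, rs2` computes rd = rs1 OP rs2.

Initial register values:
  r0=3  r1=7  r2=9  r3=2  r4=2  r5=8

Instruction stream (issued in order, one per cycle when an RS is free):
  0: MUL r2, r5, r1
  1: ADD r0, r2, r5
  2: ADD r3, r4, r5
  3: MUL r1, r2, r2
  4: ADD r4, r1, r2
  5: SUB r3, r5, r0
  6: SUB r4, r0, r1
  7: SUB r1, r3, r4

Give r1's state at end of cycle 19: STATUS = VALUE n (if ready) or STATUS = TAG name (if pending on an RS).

  c1: issue MUL r2<-Mul1  regs: r0:3,r1:7,r2:Mul1,r3:2,r4:2,r5:8
  c2: issue ADD r0<-Add1  regs: r0:Add1,r1:7,r2:Mul1,r3:2,r4:2,r5:8
  c3: issue ADD r3<-Add2  regs: r0:Add1,r1:7,r2:Mul1,r3:Add2,r4:2,r5:8
  c4: issue MUL r1<-Mul2  regs: r0:Add1,r1:Mul2,r2:Mul1,r3:Add2,r4:2,r5:8
  c5: stall  regs: r0:Add1,r1:Mul2,r2:Mul1,r3:Add2,r4:2,r5:8
  c6: CDB Add2=10; issue ADD r4<-Add2  regs: r0:Add1,r1:Mul2,r2:Mul1,r3:10,r4:Add2,r5:8
  c7: CDB Mul1=56; stall  regs: r0:Add1,r1:Mul2,r2:56,r3:10,r4:Add2,r5:8
  c8: stall  regs: r0:Add1,r1:Mul2,r2:56,r3:10,r4:Add2,r5:8
  c9: stall  regs: r0:Add1,r1:Mul2,r2:56,r3:10,r4:Add2,r5:8
  c10: CDB Add1=64; issue SUB r3<-Add1  regs: r0:64,r1:Mul2,r2:56,r3:Add1,r4:Add2,r5:8
  c11: stall  regs: r0:64,r1:Mul2,r2:56,r3:Add1,r4:Add2,r5:8
  c12: CDB Mul2=3136; stall  regs: r0:64,r1:3136,r2:56,r3:Add1,r4:Add2,r5:8
  c13: CDB Add1=-56; issue SUB r4<-Add1  regs: r0:64,r1:3136,r2:56,r3:-56,r4:Add1,r5:8
  c14: stall  regs: r0:64,r1:3136,r2:56,r3:-56,r4:Add1,r5:8
  c15: CDB Add2=3192; issue SUB r1<-Add2  regs: r0:64,r1:Add2,r2:56,r3:-56,r4:Add1,r5:8
  c16: CDB Add1=-3072  regs: r0:64,r1:Add2,r2:56,r3:-56,r4:-3072,r5:8
  c17: -  regs: r0:64,r1:Add2,r2:56,r3:-56,r4:-3072,r5:8
  c18: -  regs: r0:64,r1:Add2,r2:56,r3:-56,r4:-3072,r5:8
  c19: CDB Add2=3016  regs: r0:64,r1:3016,r2:56,r3:-56,r4:-3072,r5:8

STATUS = VALUE 3016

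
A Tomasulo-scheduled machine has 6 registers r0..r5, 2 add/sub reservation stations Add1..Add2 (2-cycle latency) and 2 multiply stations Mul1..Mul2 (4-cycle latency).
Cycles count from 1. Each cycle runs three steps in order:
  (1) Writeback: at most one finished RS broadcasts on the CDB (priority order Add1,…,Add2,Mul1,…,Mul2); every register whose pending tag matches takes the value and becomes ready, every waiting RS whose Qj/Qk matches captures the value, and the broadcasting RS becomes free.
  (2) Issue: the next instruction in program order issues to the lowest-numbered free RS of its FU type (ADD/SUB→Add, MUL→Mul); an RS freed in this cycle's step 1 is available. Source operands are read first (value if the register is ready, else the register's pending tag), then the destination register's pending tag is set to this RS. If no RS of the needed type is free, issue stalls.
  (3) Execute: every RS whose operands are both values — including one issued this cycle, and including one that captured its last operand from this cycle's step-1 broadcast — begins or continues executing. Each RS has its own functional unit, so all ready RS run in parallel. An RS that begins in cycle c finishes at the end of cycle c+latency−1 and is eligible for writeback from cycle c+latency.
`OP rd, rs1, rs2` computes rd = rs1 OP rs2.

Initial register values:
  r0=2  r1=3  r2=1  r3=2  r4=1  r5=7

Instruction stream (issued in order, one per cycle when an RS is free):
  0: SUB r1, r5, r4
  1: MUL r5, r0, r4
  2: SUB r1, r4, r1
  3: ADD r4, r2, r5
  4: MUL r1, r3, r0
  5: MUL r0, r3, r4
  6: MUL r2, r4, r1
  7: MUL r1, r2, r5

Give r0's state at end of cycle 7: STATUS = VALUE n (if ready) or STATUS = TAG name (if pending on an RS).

STATUS = TAG Mul1

cycle 1: issue SUB r1<-Add1 // r0:2,r1:Add1,r2:1,r3:2,r4:1,r5:7
cycle 2: issue MUL r5<-Mul1 // r0:2,r1:Add1,r2:1,r3:2,r4:1,r5:Mul1
cycle 3: CDB Add1=6; issue SUB r1<-Add1 // r0:2,r1:Add1,r2:1,r3:2,r4:1,r5:Mul1
cycle 4: issue ADD r4<-Add2 // r0:2,r1:Add1,r2:1,r3:2,r4:Add2,r5:Mul1
cycle 5: CDB Add1=-5; issue MUL r1<-Mul2 // r0:2,r1:Mul2,r2:1,r3:2,r4:Add2,r5:Mul1
cycle 6: CDB Mul1=2; issue MUL r0<-Mul1 // r0:Mul1,r1:Mul2,r2:1,r3:2,r4:Add2,r5:2
cycle 7: stall // r0:Mul1,r1:Mul2,r2:1,r3:2,r4:Add2,r5:2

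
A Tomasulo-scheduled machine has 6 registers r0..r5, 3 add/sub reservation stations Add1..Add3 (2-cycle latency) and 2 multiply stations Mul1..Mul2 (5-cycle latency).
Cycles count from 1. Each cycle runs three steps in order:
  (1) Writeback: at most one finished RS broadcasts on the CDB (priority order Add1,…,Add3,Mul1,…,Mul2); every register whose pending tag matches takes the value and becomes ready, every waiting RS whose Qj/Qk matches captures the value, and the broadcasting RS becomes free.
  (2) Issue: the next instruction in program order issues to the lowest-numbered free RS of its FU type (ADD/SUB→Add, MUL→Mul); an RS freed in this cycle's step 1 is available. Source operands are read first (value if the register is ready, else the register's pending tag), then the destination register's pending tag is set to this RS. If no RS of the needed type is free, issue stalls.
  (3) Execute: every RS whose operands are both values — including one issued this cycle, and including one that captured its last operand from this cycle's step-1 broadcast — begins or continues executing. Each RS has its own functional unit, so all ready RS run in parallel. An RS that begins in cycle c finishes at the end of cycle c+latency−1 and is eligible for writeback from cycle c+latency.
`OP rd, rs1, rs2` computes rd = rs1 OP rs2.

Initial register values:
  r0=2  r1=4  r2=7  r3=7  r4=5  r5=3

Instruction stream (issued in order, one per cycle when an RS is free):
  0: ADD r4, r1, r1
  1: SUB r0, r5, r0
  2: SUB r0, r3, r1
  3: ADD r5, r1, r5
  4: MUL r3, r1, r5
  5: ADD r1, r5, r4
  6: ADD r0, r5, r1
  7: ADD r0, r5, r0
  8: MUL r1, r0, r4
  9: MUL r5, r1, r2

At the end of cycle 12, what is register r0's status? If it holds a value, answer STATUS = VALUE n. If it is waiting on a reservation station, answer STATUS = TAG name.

  c1: issue ADD r4<-Add1  regs: r0:2,r1:4,r2:7,r3:7,r4:Add1,r5:3
  c2: issue SUB r0<-Add2  regs: r0:Add2,r1:4,r2:7,r3:7,r4:Add1,r5:3
  c3: CDB Add1=8; issue SUB r0<-Add1  regs: r0:Add1,r1:4,r2:7,r3:7,r4:8,r5:3
  c4: CDB Add2=1; issue ADD r5<-Add2  regs: r0:Add1,r1:4,r2:7,r3:7,r4:8,r5:Add2
  c5: CDB Add1=3; issue MUL r3<-Mul1  regs: r0:3,r1:4,r2:7,r3:Mul1,r4:8,r5:Add2
  c6: CDB Add2=7; issue ADD r1<-Add1  regs: r0:3,r1:Add1,r2:7,r3:Mul1,r4:8,r5:7
  c7: issue ADD r0<-Add2  regs: r0:Add2,r1:Add1,r2:7,r3:Mul1,r4:8,r5:7
  c8: CDB Add1=15; issue ADD r0<-Add1  regs: r0:Add1,r1:15,r2:7,r3:Mul1,r4:8,r5:7
  c9: issue MUL r1<-Mul2  regs: r0:Add1,r1:Mul2,r2:7,r3:Mul1,r4:8,r5:7
  c10: CDB Add2=22; stall  regs: r0:Add1,r1:Mul2,r2:7,r3:Mul1,r4:8,r5:7
  c11: CDB Mul1=28; issue MUL r5<-Mul1  regs: r0:Add1,r1:Mul2,r2:7,r3:28,r4:8,r5:Mul1
  c12: CDB Add1=29  regs: r0:29,r1:Mul2,r2:7,r3:28,r4:8,r5:Mul1

STATUS = VALUE 29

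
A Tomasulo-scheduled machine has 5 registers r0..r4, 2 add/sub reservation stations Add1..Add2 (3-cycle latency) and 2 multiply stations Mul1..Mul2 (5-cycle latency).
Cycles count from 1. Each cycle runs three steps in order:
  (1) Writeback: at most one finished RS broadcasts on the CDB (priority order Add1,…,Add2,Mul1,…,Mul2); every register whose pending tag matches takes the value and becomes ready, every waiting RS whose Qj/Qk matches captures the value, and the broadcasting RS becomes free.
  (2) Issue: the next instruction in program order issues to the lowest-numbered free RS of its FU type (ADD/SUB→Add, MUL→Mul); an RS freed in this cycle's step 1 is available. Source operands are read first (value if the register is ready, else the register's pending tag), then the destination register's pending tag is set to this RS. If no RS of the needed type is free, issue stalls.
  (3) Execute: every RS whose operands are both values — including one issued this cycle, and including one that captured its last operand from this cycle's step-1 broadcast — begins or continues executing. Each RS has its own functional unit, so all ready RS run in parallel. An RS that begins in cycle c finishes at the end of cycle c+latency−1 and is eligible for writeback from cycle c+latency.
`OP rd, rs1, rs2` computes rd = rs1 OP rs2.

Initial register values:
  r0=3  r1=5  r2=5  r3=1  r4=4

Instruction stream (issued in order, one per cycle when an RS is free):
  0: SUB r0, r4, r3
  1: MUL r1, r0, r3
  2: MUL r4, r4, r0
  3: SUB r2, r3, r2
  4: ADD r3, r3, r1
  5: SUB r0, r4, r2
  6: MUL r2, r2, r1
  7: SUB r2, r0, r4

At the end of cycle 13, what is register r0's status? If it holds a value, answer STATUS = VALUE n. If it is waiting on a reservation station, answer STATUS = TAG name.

  c1: issue SUB r0<-Add1  regs: r0:Add1,r1:5,r2:5,r3:1,r4:4
  c2: issue MUL r1<-Mul1  regs: r0:Add1,r1:Mul1,r2:5,r3:1,r4:4
  c3: issue MUL r4<-Mul2  regs: r0:Add1,r1:Mul1,r2:5,r3:1,r4:Mul2
  c4: CDB Add1=3; issue SUB r2<-Add1  regs: r0:3,r1:Mul1,r2:Add1,r3:1,r4:Mul2
  c5: issue ADD r3<-Add2  regs: r0:3,r1:Mul1,r2:Add1,r3:Add2,r4:Mul2
  c6: stall  regs: r0:3,r1:Mul1,r2:Add1,r3:Add2,r4:Mul2
  c7: CDB Add1=-4; issue SUB r0<-Add1  regs: r0:Add1,r1:Mul1,r2:-4,r3:Add2,r4:Mul2
  c8: stall  regs: r0:Add1,r1:Mul1,r2:-4,r3:Add2,r4:Mul2
  c9: CDB Mul1=3; issue MUL r2<-Mul1  regs: r0:Add1,r1:3,r2:Mul1,r3:Add2,r4:Mul2
  c10: CDB Mul2=12; stall  regs: r0:Add1,r1:3,r2:Mul1,r3:Add2,r4:12
  c11: stall  regs: r0:Add1,r1:3,r2:Mul1,r3:Add2,r4:12
  c12: CDB Add2=4; issue SUB r2<-Add2  regs: r0:Add1,r1:3,r2:Add2,r3:4,r4:12
  c13: CDB Add1=16  regs: r0:16,r1:3,r2:Add2,r3:4,r4:12

STATUS = VALUE 16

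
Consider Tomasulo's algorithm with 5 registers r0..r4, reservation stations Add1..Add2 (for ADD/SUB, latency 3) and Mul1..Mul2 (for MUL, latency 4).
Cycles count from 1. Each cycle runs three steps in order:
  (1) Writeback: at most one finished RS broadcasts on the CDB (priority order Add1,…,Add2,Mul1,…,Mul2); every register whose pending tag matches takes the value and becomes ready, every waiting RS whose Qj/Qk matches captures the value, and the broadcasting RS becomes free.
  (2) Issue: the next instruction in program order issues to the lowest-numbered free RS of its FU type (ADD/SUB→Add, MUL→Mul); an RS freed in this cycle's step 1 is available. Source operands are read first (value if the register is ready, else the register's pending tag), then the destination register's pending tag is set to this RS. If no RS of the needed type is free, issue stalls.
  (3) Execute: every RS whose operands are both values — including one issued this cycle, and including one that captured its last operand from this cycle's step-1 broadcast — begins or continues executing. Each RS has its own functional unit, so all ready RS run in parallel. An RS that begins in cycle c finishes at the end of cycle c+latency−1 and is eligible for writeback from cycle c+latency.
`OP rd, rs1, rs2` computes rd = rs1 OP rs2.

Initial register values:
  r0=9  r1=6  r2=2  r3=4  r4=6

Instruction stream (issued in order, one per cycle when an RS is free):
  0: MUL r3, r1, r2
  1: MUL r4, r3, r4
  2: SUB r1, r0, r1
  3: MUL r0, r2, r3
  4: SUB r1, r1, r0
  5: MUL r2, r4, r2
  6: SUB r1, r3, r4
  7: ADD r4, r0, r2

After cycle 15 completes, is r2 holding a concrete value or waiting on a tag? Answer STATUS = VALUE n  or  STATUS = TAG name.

STATUS = VALUE 144

  c1: issue MUL r3<-Mul1  regs: r0:9,r1:6,r2:2,r3:Mul1,r4:6
  c2: issue MUL r4<-Mul2  regs: r0:9,r1:6,r2:2,r3:Mul1,r4:Mul2
  c3: issue SUB r1<-Add1  regs: r0:9,r1:Add1,r2:2,r3:Mul1,r4:Mul2
  c4: stall  regs: r0:9,r1:Add1,r2:2,r3:Mul1,r4:Mul2
  c5: CDB Mul1=12; issue MUL r0<-Mul1  regs: r0:Mul1,r1:Add1,r2:2,r3:12,r4:Mul2
  c6: CDB Add1=3; issue SUB r1<-Add1  regs: r0:Mul1,r1:Add1,r2:2,r3:12,r4:Mul2
  c7: stall  regs: r0:Mul1,r1:Add1,r2:2,r3:12,r4:Mul2
  c8: stall  regs: r0:Mul1,r1:Add1,r2:2,r3:12,r4:Mul2
  c9: CDB Mul1=24; issue MUL r2<-Mul1  regs: r0:24,r1:Add1,r2:Mul1,r3:12,r4:Mul2
  c10: CDB Mul2=72; issue SUB r1<-Add2  regs: r0:24,r1:Add2,r2:Mul1,r3:12,r4:72
  c11: stall  regs: r0:24,r1:Add2,r2:Mul1,r3:12,r4:72
  c12: CDB Add1=-21; issue ADD r4<-Add1  regs: r0:24,r1:Add2,r2:Mul1,r3:12,r4:Add1
  c13: CDB Add2=-60  regs: r0:24,r1:-60,r2:Mul1,r3:12,r4:Add1
  c14: CDB Mul1=144  regs: r0:24,r1:-60,r2:144,r3:12,r4:Add1
  c15: -  regs: r0:24,r1:-60,r2:144,r3:12,r4:Add1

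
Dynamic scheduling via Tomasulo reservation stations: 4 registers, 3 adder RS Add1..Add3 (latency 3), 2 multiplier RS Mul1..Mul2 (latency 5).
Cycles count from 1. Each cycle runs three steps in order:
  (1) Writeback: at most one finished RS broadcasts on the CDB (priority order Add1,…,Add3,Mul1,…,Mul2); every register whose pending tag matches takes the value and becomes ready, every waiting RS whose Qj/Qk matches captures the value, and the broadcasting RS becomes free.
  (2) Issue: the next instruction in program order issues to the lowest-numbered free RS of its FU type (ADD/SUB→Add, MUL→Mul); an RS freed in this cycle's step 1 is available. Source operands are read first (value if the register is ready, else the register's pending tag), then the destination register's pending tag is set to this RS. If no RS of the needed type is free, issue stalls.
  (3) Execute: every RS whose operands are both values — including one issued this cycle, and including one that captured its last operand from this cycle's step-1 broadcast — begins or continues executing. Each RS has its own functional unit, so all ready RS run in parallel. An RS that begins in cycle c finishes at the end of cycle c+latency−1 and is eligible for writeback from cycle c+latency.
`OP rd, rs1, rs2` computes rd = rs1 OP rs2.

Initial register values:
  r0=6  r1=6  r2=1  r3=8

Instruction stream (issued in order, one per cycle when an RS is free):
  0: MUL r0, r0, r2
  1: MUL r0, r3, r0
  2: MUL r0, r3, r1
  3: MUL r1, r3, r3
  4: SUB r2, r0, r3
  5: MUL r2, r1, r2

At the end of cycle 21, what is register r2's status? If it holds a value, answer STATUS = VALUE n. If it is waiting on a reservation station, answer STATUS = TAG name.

cycle 1: issue MUL r0<-Mul1 // r0:Mul1,r1:6,r2:1,r3:8
cycle 2: issue MUL r0<-Mul2 // r0:Mul2,r1:6,r2:1,r3:8
cycle 3: stall // r0:Mul2,r1:6,r2:1,r3:8
cycle 4: stall // r0:Mul2,r1:6,r2:1,r3:8
cycle 5: stall // r0:Mul2,r1:6,r2:1,r3:8
cycle 6: CDB Mul1=6; issue MUL r0<-Mul1 // r0:Mul1,r1:6,r2:1,r3:8
cycle 7: stall // r0:Mul1,r1:6,r2:1,r3:8
cycle 8: stall // r0:Mul1,r1:6,r2:1,r3:8
cycle 9: stall // r0:Mul1,r1:6,r2:1,r3:8
cycle 10: stall // r0:Mul1,r1:6,r2:1,r3:8
cycle 11: CDB Mul1=48; issue MUL r1<-Mul1 // r0:48,r1:Mul1,r2:1,r3:8
cycle 12: CDB Mul2=48; issue SUB r2<-Add1 // r0:48,r1:Mul1,r2:Add1,r3:8
cycle 13: issue MUL r2<-Mul2 // r0:48,r1:Mul1,r2:Mul2,r3:8
cycle 14: - // r0:48,r1:Mul1,r2:Mul2,r3:8
cycle 15: CDB Add1=40 // r0:48,r1:Mul1,r2:Mul2,r3:8
cycle 16: CDB Mul1=64 // r0:48,r1:64,r2:Mul2,r3:8
cycle 17: - // r0:48,r1:64,r2:Mul2,r3:8
cycle 18: - // r0:48,r1:64,r2:Mul2,r3:8
cycle 19: - // r0:48,r1:64,r2:Mul2,r3:8
cycle 20: - // r0:48,r1:64,r2:Mul2,r3:8
cycle 21: CDB Mul2=2560 // r0:48,r1:64,r2:2560,r3:8

STATUS = VALUE 2560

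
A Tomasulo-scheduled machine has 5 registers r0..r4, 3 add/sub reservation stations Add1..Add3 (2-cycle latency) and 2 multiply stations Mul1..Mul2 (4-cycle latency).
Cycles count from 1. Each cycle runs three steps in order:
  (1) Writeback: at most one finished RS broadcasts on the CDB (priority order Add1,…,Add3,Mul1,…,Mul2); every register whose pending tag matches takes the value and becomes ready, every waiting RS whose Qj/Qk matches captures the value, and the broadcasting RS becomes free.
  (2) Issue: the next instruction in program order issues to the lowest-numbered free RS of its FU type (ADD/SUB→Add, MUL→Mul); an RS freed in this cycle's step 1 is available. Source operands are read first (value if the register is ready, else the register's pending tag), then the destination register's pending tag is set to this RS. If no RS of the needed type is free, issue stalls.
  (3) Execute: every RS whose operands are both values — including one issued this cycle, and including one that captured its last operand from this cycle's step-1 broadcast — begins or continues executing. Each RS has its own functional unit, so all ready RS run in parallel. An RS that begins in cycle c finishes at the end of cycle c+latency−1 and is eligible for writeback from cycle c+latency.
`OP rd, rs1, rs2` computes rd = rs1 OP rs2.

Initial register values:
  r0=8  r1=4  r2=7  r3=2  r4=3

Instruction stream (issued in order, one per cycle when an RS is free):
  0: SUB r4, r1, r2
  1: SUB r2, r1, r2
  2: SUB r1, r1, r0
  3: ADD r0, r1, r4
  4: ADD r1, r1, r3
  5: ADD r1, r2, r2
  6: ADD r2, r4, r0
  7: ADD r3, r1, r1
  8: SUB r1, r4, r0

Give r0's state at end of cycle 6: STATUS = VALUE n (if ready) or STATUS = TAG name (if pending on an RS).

STATUS = TAG Add2

  c1: issue SUB r4<-Add1  regs: r0:8,r1:4,r2:7,r3:2,r4:Add1
  c2: issue SUB r2<-Add2  regs: r0:8,r1:4,r2:Add2,r3:2,r4:Add1
  c3: CDB Add1=-3; issue SUB r1<-Add1  regs: r0:8,r1:Add1,r2:Add2,r3:2,r4:-3
  c4: CDB Add2=-3; issue ADD r0<-Add2  regs: r0:Add2,r1:Add1,r2:-3,r3:2,r4:-3
  c5: CDB Add1=-4; issue ADD r1<-Add1  regs: r0:Add2,r1:Add1,r2:-3,r3:2,r4:-3
  c6: issue ADD r1<-Add3  regs: r0:Add2,r1:Add3,r2:-3,r3:2,r4:-3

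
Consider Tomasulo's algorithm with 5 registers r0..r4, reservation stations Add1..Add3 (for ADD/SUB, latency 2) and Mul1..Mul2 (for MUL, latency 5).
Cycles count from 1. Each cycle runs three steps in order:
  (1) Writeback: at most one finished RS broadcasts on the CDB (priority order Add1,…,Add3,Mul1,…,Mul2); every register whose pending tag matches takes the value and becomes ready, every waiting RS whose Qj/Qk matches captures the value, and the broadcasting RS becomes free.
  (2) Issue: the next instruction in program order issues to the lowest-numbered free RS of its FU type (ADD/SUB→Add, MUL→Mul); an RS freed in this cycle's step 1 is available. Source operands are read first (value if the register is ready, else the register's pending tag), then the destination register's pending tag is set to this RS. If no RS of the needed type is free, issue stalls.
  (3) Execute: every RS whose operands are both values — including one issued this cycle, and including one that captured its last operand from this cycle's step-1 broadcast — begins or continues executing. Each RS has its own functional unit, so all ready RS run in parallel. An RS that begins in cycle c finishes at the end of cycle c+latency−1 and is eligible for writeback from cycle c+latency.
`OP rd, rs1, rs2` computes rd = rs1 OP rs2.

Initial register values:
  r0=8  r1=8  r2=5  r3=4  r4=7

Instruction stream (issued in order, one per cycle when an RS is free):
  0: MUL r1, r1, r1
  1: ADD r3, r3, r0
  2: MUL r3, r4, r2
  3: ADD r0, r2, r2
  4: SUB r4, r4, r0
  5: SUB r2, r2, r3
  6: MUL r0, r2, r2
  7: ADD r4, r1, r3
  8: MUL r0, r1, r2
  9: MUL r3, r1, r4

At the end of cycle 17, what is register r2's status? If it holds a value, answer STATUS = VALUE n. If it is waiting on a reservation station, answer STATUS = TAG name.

STATUS = VALUE -30

cycle 1: issue MUL r1<-Mul1 // r0:8,r1:Mul1,r2:5,r3:4,r4:7
cycle 2: issue ADD r3<-Add1 // r0:8,r1:Mul1,r2:5,r3:Add1,r4:7
cycle 3: issue MUL r3<-Mul2 // r0:8,r1:Mul1,r2:5,r3:Mul2,r4:7
cycle 4: CDB Add1=12; issue ADD r0<-Add1 // r0:Add1,r1:Mul1,r2:5,r3:Mul2,r4:7
cycle 5: issue SUB r4<-Add2 // r0:Add1,r1:Mul1,r2:5,r3:Mul2,r4:Add2
cycle 6: CDB Add1=10; issue SUB r2<-Add1 // r0:10,r1:Mul1,r2:Add1,r3:Mul2,r4:Add2
cycle 7: CDB Mul1=64; issue MUL r0<-Mul1 // r0:Mul1,r1:64,r2:Add1,r3:Mul2,r4:Add2
cycle 8: CDB Add2=-3; issue ADD r4<-Add2 // r0:Mul1,r1:64,r2:Add1,r3:Mul2,r4:Add2
cycle 9: CDB Mul2=35; issue MUL r0<-Mul2 // r0:Mul2,r1:64,r2:Add1,r3:35,r4:Add2
cycle 10: stall // r0:Mul2,r1:64,r2:Add1,r3:35,r4:Add2
cycle 11: CDB Add1=-30; stall // r0:Mul2,r1:64,r2:-30,r3:35,r4:Add2
cycle 12: CDB Add2=99; stall // r0:Mul2,r1:64,r2:-30,r3:35,r4:99
cycle 13: stall // r0:Mul2,r1:64,r2:-30,r3:35,r4:99
cycle 14: stall // r0:Mul2,r1:64,r2:-30,r3:35,r4:99
cycle 15: stall // r0:Mul2,r1:64,r2:-30,r3:35,r4:99
cycle 16: CDB Mul1=900; issue MUL r3<-Mul1 // r0:Mul2,r1:64,r2:-30,r3:Mul1,r4:99
cycle 17: CDB Mul2=-1920 // r0:-1920,r1:64,r2:-30,r3:Mul1,r4:99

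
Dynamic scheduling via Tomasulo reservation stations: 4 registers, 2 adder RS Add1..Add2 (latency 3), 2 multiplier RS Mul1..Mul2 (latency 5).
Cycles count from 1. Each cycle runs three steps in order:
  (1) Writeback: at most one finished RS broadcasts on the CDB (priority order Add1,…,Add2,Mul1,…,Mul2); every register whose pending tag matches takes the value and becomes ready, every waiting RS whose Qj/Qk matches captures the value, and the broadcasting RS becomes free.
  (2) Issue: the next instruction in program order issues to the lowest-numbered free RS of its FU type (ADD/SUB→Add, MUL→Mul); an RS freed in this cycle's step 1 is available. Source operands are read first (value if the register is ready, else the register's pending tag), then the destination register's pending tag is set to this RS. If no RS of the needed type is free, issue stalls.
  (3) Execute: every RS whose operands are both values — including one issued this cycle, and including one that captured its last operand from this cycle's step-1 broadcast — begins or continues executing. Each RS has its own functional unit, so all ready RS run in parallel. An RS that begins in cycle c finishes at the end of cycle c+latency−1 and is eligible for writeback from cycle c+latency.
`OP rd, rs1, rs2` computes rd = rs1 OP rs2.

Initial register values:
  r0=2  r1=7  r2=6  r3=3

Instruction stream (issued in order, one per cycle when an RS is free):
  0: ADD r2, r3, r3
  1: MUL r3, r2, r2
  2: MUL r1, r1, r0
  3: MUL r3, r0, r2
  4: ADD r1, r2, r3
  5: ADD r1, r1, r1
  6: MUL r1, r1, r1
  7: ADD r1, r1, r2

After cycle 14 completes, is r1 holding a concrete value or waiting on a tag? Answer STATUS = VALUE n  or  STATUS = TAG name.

STATUS = TAG Mul1

  c1: issue ADD r2<-Add1  regs: r0:2,r1:7,r2:Add1,r3:3
  c2: issue MUL r3<-Mul1  regs: r0:2,r1:7,r2:Add1,r3:Mul1
  c3: issue MUL r1<-Mul2  regs: r0:2,r1:Mul2,r2:Add1,r3:Mul1
  c4: CDB Add1=6; stall  regs: r0:2,r1:Mul2,r2:6,r3:Mul1
  c5: stall  regs: r0:2,r1:Mul2,r2:6,r3:Mul1
  c6: stall  regs: r0:2,r1:Mul2,r2:6,r3:Mul1
  c7: stall  regs: r0:2,r1:Mul2,r2:6,r3:Mul1
  c8: CDB Mul2=14; issue MUL r3<-Mul2  regs: r0:2,r1:14,r2:6,r3:Mul2
  c9: CDB Mul1=36; issue ADD r1<-Add1  regs: r0:2,r1:Add1,r2:6,r3:Mul2
  c10: issue ADD r1<-Add2  regs: r0:2,r1:Add2,r2:6,r3:Mul2
  c11: issue MUL r1<-Mul1  regs: r0:2,r1:Mul1,r2:6,r3:Mul2
  c12: stall  regs: r0:2,r1:Mul1,r2:6,r3:Mul2
  c13: CDB Mul2=12; stall  regs: r0:2,r1:Mul1,r2:6,r3:12
  c14: stall  regs: r0:2,r1:Mul1,r2:6,r3:12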